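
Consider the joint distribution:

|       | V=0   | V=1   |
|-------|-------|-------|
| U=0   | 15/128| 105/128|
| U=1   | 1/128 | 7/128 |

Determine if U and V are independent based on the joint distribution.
Marginal P(U) (row sums):
  P(U=0) = 15/128 + 105/128 = 15/16
  P(U=1) = 1/128 + 7/128 = 1/16
Marginal P(V) (column sums):
  P(V=0) = 15/128 + 1/128 = 1/8
  P(V=1) = 105/128 + 7/128 = 7/8

U and V are independent iff P(U=i,V=j) = P(U=i)·P(V=j) for every cell.
  P(U=0)·P(V=0) = 15/16 × 1/8 = 15/128 = P(U=0,V=0) ✓
  P(U=0)·P(V=1) = 15/16 × 7/8 = 105/128 = P(U=0,V=1) ✓
  P(U=1)·P(V=0) = 1/16 × 1/8 = 1/128 = P(U=1,V=0) ✓
  P(U=1)·P(V=1) = 1/16 × 7/8 = 7/128 = P(U=1,V=1) ✓

Yes, U and V are independent: every cell factors, so I(U;V) = 0 bits.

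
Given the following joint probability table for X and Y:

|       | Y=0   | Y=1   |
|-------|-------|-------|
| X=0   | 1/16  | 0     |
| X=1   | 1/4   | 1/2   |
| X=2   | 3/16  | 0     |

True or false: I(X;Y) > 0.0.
Marginal P(X) (row sums):
  P(X=0) = 1/16 + 0 = 1/16
  P(X=1) = 1/4 + 1/2 = 3/4
  P(X=2) = 3/16 + 0 = 3/16
Marginal P(Y) (column sums):
  P(Y=0) = 1/16 + 1/4 + 3/16 = 1/2
  P(Y=1) = 0 + 1/2 + 0 = 1/2

H(X) = -[(1/16)·log₂(1/16) + (3/4)·log₂(3/4) + (3/16)·log₂(3/16)]
  = 0.2500 + 0.3113 + 0.4528
  = 1.0141 bits
H(Y) = -[(1/2)·log₂(1/2) + (1/2)·log₂(1/2)]
  = 0.5000 + 0.5000
  = 1.0000 bits
H(X,Y) = -[(1/16)·log₂(1/16) + (1/4)·log₂(1/4) + (1/2)·log₂(1/2) + (3/16)·log₂(3/16)]
  = 0.2500 + 0.5000 + 0.5000 + 0.4528
  = 1.7028 bits

I(X;Y) = H(X) + H(Y) - H(X,Y)
  = 1.0141 + 1.0000 - 1.7028
  = 0.3113 bits

True. I(X;Y) = 0.3113 bits, which is > 0.0 bits.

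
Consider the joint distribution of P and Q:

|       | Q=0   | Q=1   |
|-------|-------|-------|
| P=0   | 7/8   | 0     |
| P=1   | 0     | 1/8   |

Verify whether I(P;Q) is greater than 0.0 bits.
Marginal P(P) (row sums):
  P(P=0) = 7/8 + 0 = 7/8
  P(P=1) = 0 + 1/8 = 1/8
Marginal P(Q) (column sums):
  P(Q=0) = 7/8 + 0 = 7/8
  P(Q=1) = 0 + 1/8 = 1/8

H(P) = -[(7/8)·log₂(7/8) + (1/8)·log₂(1/8)]
  = 0.1686 + 0.3750
  = 0.5436 bits
H(Q) = -[(7/8)·log₂(7/8) + (1/8)·log₂(1/8)]
  = 0.1686 + 0.3750
  = 0.5436 bits
H(P,Q) = -[(7/8)·log₂(7/8) + (1/8)·log₂(1/8)]
  = 0.1686 + 0.3750
  = 0.5436 bits

I(P;Q) = H(P) + H(Q) - H(P,Q)
  = 0.5436 + 0.5436 - 0.5436
  = 0.5436 bits

Yes. I(P;Q) = 0.5436 bits, which is > 0.0 bits.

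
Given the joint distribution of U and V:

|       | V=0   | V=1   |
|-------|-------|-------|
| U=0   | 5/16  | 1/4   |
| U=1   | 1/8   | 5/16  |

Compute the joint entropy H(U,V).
H(U,V) = -Σ P(U,V) log₂ P(U,V), summed over the non-zero cells:
H(U,V) = -[(5/16)·log₂(5/16) + (1/4)·log₂(1/4) + (1/8)·log₂(1/8) + (5/16)·log₂(5/16)]
  = 0.5244 + 0.5000 + 0.3750 + 0.5244
  = 1.9238 bits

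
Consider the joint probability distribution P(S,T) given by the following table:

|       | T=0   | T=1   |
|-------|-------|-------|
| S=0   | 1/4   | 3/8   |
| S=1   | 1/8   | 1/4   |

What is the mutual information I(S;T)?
Marginal P(S) (row sums):
  P(S=0) = 1/4 + 3/8 = 5/8
  P(S=1) = 1/8 + 1/4 = 3/8
Marginal P(T) (column sums):
  P(T=0) = 1/4 + 1/8 = 3/8
  P(T=1) = 3/8 + 1/4 = 5/8

H(S) = -[(5/8)·log₂(5/8) + (3/8)·log₂(3/8)]
  = 0.4238 + 0.5306
  = 0.9544 bits
H(T) = -[(3/8)·log₂(3/8) + (5/8)·log₂(5/8)]
  = 0.5306 + 0.4238
  = 0.9544 bits
H(S,T) = -[(1/4)·log₂(1/4) + (3/8)·log₂(3/8) + (1/8)·log₂(1/8) + (1/4)·log₂(1/4)]
  = 0.5000 + 0.5306 + 0.3750 + 0.5000
  = 1.9056 bits

I(S;T) = H(S) + H(T) - H(S,T)
  = 0.9544 + 0.9544 - 1.9056
  = 0.0032 bits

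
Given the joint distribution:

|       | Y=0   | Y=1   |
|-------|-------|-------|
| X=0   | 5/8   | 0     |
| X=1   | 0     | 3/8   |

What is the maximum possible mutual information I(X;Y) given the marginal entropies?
The upper bound on mutual information is I(X;Y) ≤ min(H(X), H(Y)).

Marginal P(X) (row sums):
  P(X=0) = 5/8 + 0 = 5/8
  P(X=1) = 0 + 3/8 = 3/8
Marginal P(Y) (column sums):
  P(Y=0) = 5/8 + 0 = 5/8
  P(Y=1) = 0 + 3/8 = 3/8

H(X) = -[(5/8)·log₂(5/8) + (3/8)·log₂(3/8)]
  = 0.4238 + 0.5306
  = 0.9544 bits
H(Y) = -[(5/8)·log₂(5/8) + (3/8)·log₂(3/8)]
  = 0.4238 + 0.5306
  = 0.9544 bits

Maximum possible I(X;Y) = min(0.9544, 0.9544) = 0.9544 bits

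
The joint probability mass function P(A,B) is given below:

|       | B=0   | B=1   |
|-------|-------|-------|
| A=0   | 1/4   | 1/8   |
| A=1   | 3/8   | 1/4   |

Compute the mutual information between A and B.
Marginal P(A) (row sums):
  P(A=0) = 1/4 + 1/8 = 3/8
  P(A=1) = 3/8 + 1/4 = 5/8
Marginal P(B) (column sums):
  P(B=0) = 1/4 + 3/8 = 5/8
  P(B=1) = 1/8 + 1/4 = 3/8

H(A) = -[(3/8)·log₂(3/8) + (5/8)·log₂(5/8)]
  = 0.5306 + 0.4238
  = 0.9544 bits
H(B) = -[(5/8)·log₂(5/8) + (3/8)·log₂(3/8)]
  = 0.4238 + 0.5306
  = 0.9544 bits
H(A,B) = -[(1/4)·log₂(1/4) + (1/8)·log₂(1/8) + (3/8)·log₂(3/8) + (1/4)·log₂(1/4)]
  = 0.5000 + 0.3750 + 0.5306 + 0.5000
  = 1.9056 bits

I(A;B) = H(A) + H(B) - H(A,B)
  = 0.9544 + 0.9544 - 1.9056
  = 0.0032 bits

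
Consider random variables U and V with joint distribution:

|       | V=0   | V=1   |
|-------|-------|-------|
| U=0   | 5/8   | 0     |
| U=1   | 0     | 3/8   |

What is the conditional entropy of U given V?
Marginal P(V) (column sums):
  P(V=0) = 5/8 + 0 = 5/8
  P(V=1) = 0 + 3/8 = 3/8

H(U|V) = -Σ P(U,V)·log₂ P(U|V), where P(U|V) = P(U,V) / P(V)
  (cells with P(U,V) = 0 contribute 0)
  (U=0,V=0): P(U|V) = (5/8)/(5/8) = 1;  -(5/8)·log₂(1) = 0.0000
  (U=1,V=1): P(U|V) = (3/8)/(3/8) = 1;  -(3/8)·log₂(1) = 0.0000
H(U|V) = 0.0000 + 0.0000
  = 0.0000 bits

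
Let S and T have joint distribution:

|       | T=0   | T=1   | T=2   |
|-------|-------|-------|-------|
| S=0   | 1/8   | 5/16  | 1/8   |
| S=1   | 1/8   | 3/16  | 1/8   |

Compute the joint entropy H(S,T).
H(S,T) = -Σ P(S,T) log₂ P(S,T), summed over the non-zero cells:
H(S,T) = -[(1/8)·log₂(1/8) + (5/16)·log₂(5/16) + (1/8)·log₂(1/8) + (1/8)·log₂(1/8) + (3/16)·log₂(3/16) + (1/8)·log₂(1/8)]
  = 0.3750 + 0.5244 + 0.3750 + 0.3750 + 0.4528 + 0.3750
  = 2.4772 bits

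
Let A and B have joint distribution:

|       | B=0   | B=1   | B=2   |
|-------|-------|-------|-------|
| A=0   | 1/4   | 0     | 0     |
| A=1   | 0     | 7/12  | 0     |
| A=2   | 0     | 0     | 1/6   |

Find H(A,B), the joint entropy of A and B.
H(A,B) = -Σ P(A,B) log₂ P(A,B), summed over the non-zero cells:
H(A,B) = -[(1/4)·log₂(1/4) + (7/12)·log₂(7/12) + (1/6)·log₂(1/6)]
  = 0.5000 + 0.4536 + 0.4308
  = 1.3844 bits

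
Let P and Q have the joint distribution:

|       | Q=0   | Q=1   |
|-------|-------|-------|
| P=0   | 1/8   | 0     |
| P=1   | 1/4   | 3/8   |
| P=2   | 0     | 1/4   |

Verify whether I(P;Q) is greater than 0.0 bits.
Marginal P(P) (row sums):
  P(P=0) = 1/8 + 0 = 1/8
  P(P=1) = 1/4 + 3/8 = 5/8
  P(P=2) = 0 + 1/4 = 1/4
Marginal P(Q) (column sums):
  P(Q=0) = 1/8 + 1/4 + 0 = 3/8
  P(Q=1) = 0 + 3/8 + 1/4 = 5/8

H(P) = -[(1/8)·log₂(1/8) + (5/8)·log₂(5/8) + (1/4)·log₂(1/4)]
  = 0.3750 + 0.4238 + 0.5000
  = 1.2988 bits
H(Q) = -[(3/8)·log₂(3/8) + (5/8)·log₂(5/8)]
  = 0.5306 + 0.4238
  = 0.9544 bits
H(P,Q) = -[(1/8)·log₂(1/8) + (1/4)·log₂(1/4) + (3/8)·log₂(3/8) + (1/4)·log₂(1/4)]
  = 0.3750 + 0.5000 + 0.5306 + 0.5000
  = 1.9056 bits

I(P;Q) = H(P) + H(Q) - H(P,Q)
  = 1.2988 + 0.9544 - 1.9056
  = 0.3476 bits

Yes. I(P;Q) = 0.3476 bits, which is > 0.0 bits.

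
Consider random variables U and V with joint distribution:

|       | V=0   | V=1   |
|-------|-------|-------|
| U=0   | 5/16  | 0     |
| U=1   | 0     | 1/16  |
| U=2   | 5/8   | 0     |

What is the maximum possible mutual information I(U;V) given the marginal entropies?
The upper bound on mutual information is I(U;V) ≤ min(H(U), H(V)).

Marginal P(U) (row sums):
  P(U=0) = 5/16 + 0 = 5/16
  P(U=1) = 0 + 1/16 = 1/16
  P(U=2) = 5/8 + 0 = 5/8
Marginal P(V) (column sums):
  P(V=0) = 5/16 + 0 + 5/8 = 15/16
  P(V=1) = 0 + 1/16 + 0 = 1/16

H(U) = -[(5/16)·log₂(5/16) + (1/16)·log₂(1/16) + (5/8)·log₂(5/8)]
  = 0.5244 + 0.2500 + 0.4238
  = 1.1982 bits
H(V) = -[(15/16)·log₂(15/16) + (1/16)·log₂(1/16)]
  = 0.0873 + 0.2500
  = 0.3373 bits

Maximum possible I(U;V) = min(1.1982, 0.3373) = 0.3373 bits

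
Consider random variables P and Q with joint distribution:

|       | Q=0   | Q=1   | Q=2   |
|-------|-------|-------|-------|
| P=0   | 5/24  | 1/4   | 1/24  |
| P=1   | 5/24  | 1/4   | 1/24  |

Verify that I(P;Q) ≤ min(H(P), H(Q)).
Marginal P(P) (row sums):
  P(P=0) = 5/24 + 1/4 + 1/24 = 1/2
  P(P=1) = 5/24 + 1/4 + 1/24 = 1/2
Marginal P(Q) (column sums):
  P(Q=0) = 5/24 + 5/24 = 5/12
  P(Q=1) = 1/4 + 1/4 = 1/2
  P(Q=2) = 1/24 + 1/24 = 1/12

H(P) = -[(1/2)·log₂(1/2) + (1/2)·log₂(1/2)]
  = 0.5000 + 0.5000
  = 1.0000 bits
H(Q) = -[(5/12)·log₂(5/12) + (1/2)·log₂(1/2) + (1/12)·log₂(1/12)]
  = 0.5263 + 0.5000 + 0.2987
  = 1.3250 bits
H(P,Q) = -[(5/24)·log₂(5/24) + (1/4)·log₂(1/4) + (1/24)·log₂(1/24) + (5/24)·log₂(5/24) + (1/4)·log₂(1/4) + (1/24)·log₂(1/24)]
  = 0.4715 + 0.5000 + 0.1910 + 0.4715 + 0.5000 + 0.1910
  = 2.3250 bits

I(P;Q) = H(P) + H(Q) - H(P,Q)
  = 1.0000 + 1.3250 - 2.3250
  = 0.0000 bits

min(H(P), H(Q)) = min(1.0000, 1.3250) = 1.0000 bits
Since 0.0000 ≤ 1.0000, the bound is satisfied ✓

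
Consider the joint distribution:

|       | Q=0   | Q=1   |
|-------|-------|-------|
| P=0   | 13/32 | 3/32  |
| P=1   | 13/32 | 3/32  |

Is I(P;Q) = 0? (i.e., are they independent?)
Marginal P(P) (row sums):
  P(P=0) = 13/32 + 3/32 = 1/2
  P(P=1) = 13/32 + 3/32 = 1/2
Marginal P(Q) (column sums):
  P(Q=0) = 13/32 + 13/32 = 13/16
  P(Q=1) = 3/32 + 3/32 = 3/16

P and Q are independent iff P(P=i,Q=j) = P(P=i)·P(Q=j) for every cell.
  P(P=0)·P(Q=0) = 1/2 × 13/16 = 13/32 = P(P=0,Q=0) ✓
  P(P=0)·P(Q=1) = 1/2 × 3/16 = 3/32 = P(P=0,Q=1) ✓
  P(P=1)·P(Q=0) = 1/2 × 13/16 = 13/32 = P(P=1,Q=0) ✓
  P(P=1)·P(Q=1) = 1/2 × 3/16 = 3/32 = P(P=1,Q=1) ✓

Yes, P and Q are independent: every cell factors, so I(P;Q) = 0 bits.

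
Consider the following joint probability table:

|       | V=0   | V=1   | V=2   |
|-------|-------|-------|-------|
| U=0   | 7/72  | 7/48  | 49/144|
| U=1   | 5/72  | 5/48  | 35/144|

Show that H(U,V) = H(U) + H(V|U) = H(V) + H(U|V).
Marginal P(U) (row sums):
  P(U=0) = 7/72 + 7/48 + 49/144 = 7/12
  P(U=1) = 5/72 + 5/48 + 35/144 = 5/12
Marginal P(V) (column sums):
  P(V=0) = 7/72 + 5/72 = 1/6
  P(V=1) = 7/48 + 5/48 = 1/4
  P(V=2) = 49/144 + 35/144 = 7/12

Decomposition 1: H(U) + H(V|U)
H(U) = -[(7/12)·log₂(7/12) + (5/12)·log₂(5/12)]
  = 0.4536 + 0.5263
  = 0.9799 bits
H(V|U) = -Σ P(U,V)·log₂ P(V|U), where P(V|U) = P(U,V) / P(U)
  (U=0,V=0): P(V|U) = (7/72)/(7/12) = 1/6;  -(7/72)·log₂(1/6) = 0.2513
  (U=0,V=1): P(V|U) = (7/48)/(7/12) = 1/4;  -(7/48)·log₂(1/4) = 0.2917
  (U=0,V=2): P(V|U) = (49/144)/(7/12) = 7/12;  -(49/144)·log₂(7/12) = 0.2646
  (U=1,V=0): P(V|U) = (5/72)/(5/12) = 1/6;  -(5/72)·log₂(1/6) = 0.1795
  (U=1,V=1): P(V|U) = (5/48)/(5/12) = 1/4;  -(5/48)·log₂(1/4) = 0.2083
  (U=1,V=2): P(V|U) = (35/144)/(5/12) = 7/12;  -(35/144)·log₂(7/12) = 0.1890
H(V|U) = 0.2513 + 0.2917 + 0.2646 + 0.1795 + 0.2083 + 0.1890
  = 1.3844 bits
H(U) + H(V|U) = 0.9799 + 1.3844 = 2.3643 bits

Decomposition 2: H(V) + H(U|V)
H(V) = -[(1/6)·log₂(1/6) + (1/4)·log₂(1/4) + (7/12)·log₂(7/12)]
  = 0.4308 + 0.5000 + 0.4536
  = 1.3844 bits
H(U|V) = -Σ P(U,V)·log₂ P(U|V), where P(U|V) = P(U,V) / P(V)
  (U=0,V=0): P(U|V) = (7/72)/(1/6) = 7/12;  -(7/72)·log₂(7/12) = 0.0756
  (U=0,V=1): P(U|V) = (7/48)/(1/4) = 7/12;  -(7/48)·log₂(7/12) = 0.1134
  (U=0,V=2): P(U|V) = (49/144)/(7/12) = 7/12;  -(49/144)·log₂(7/12) = 0.2646
  (U=1,V=0): P(U|V) = (5/72)/(1/6) = 5/12;  -(5/72)·log₂(5/12) = 0.0877
  (U=1,V=1): P(U|V) = (5/48)/(1/4) = 5/12;  -(5/48)·log₂(5/12) = 0.1316
  (U=1,V=2): P(U|V) = (35/144)/(7/12) = 5/12;  -(35/144)·log₂(5/12) = 0.3070
H(U|V) = 0.0756 + 0.1134 + 0.2646 + 0.0877 + 0.1316 + 0.3070
  = 0.9799 bits
H(V) + H(U|V) = 1.3844 + 0.9799 = 2.3643 bits

Direct computation of the joint entropy:
H(U,V) = -[(7/72)·log₂(7/72) + (7/48)·log₂(7/48) + (49/144)·log₂(49/144) + (5/72)·log₂(5/72) + (5/48)·log₂(5/48) + (35/144)·log₂(35/144)]
  = 0.3269 + 0.4051 + 0.5292 + 0.2672 + 0.3399 + 0.4960
  = 2.3643 bits

All three agree: H(U,V) = 2.3643 bits ✓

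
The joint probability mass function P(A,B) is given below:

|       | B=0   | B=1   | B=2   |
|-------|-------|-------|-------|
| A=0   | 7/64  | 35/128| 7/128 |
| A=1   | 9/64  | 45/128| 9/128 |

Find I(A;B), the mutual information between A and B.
Marginal P(A) (row sums):
  P(A=0) = 7/64 + 35/128 + 7/128 = 7/16
  P(A=1) = 9/64 + 45/128 + 9/128 = 9/16
Marginal P(B) (column sums):
  P(B=0) = 7/64 + 9/64 = 1/4
  P(B=1) = 35/128 + 45/128 = 5/8
  P(B=2) = 7/128 + 9/128 = 1/8

H(A) = -[(7/16)·log₂(7/16) + (9/16)·log₂(9/16)]
  = 0.5218 + 0.4669
  = 0.9887 bits
H(B) = -[(1/4)·log₂(1/4) + (5/8)·log₂(5/8) + (1/8)·log₂(1/8)]
  = 0.5000 + 0.4238 + 0.3750
  = 1.2988 bits
H(A,B) = -[(7/64)·log₂(7/64) + (35/128)·log₂(35/128) + (7/128)·log₂(7/128) + (9/64)·log₂(9/64) + (45/128)·log₂(45/128) + (9/128)·log₂(9/128)]
  = 0.3492 + 0.5115 + 0.2293 + 0.3980 + 0.5302 + 0.2693
  = 2.2875 bits

I(A;B) = H(A) + H(B) - H(A,B)
  = 0.9887 + 1.2988 - 2.2875
  = 0.0000 bits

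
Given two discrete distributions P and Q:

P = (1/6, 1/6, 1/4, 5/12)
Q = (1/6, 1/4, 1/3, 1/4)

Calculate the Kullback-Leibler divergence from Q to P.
D(P||Q) = Σ P(i) log₂(P(i)/Q(i))
  i=0: (1/6) × log₂((1/6)/(1/6)) = (1/6) × log₂(1) = 0.0000
  i=1: (1/6) × log₂((1/6)/(1/4)) = (1/6) × log₂(2/3) = -0.0975
  i=2: (1/4) × log₂((1/4)/(1/3)) = (1/4) × log₂(3/4) = -0.1038
  i=3: (5/12) × log₂((5/12)/(1/4)) = (5/12) × log₂(5/3) = 0.3071
D(P||Q) = 0.0000 - 0.0975 - 0.1038 + 0.3071
  = 0.1058 bits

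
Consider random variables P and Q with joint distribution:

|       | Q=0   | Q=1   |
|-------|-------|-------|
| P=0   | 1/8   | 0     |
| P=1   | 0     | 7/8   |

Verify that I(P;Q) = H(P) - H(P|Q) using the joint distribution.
Left side, from I(P;Q) = H(P) + H(Q) - H(P,Q):
Marginal P(P) (row sums):
  P(P=0) = 1/8 + 0 = 1/8
  P(P=1) = 0 + 7/8 = 7/8
Marginal P(Q) (column sums):
  P(Q=0) = 1/8 + 0 = 1/8
  P(Q=1) = 0 + 7/8 = 7/8

H(P) = -[(1/8)·log₂(1/8) + (7/8)·log₂(7/8)]
  = 0.3750 + 0.1686
  = 0.5436 bits
H(Q) = -[(1/8)·log₂(1/8) + (7/8)·log₂(7/8)]
  = 0.3750 + 0.1686
  = 0.5436 bits
H(P,Q) = -[(1/8)·log₂(1/8) + (7/8)·log₂(7/8)]
  = 0.3750 + 0.1686
  = 0.5436 bits

I(P;Q) = H(P) + H(Q) - H(P,Q)
  = 0.5436 + 0.5436 - 0.5436
  = 0.5436 bits

Right side, with H(P|Q) computed directly from the conditional probabilities:
H(P|Q) = -Σ P(P,Q)·log₂ P(P|Q), where P(P|Q) = P(P,Q) / P(Q)
  (cells with P(P,Q) = 0 contribute 0)
  (P=0,Q=0): P(P|Q) = (1/8)/(1/8) = 1;  -(1/8)·log₂(1) = 0.0000
  (P=1,Q=1): P(P|Q) = (7/8)/(7/8) = 1;  -(7/8)·log₂(1) = 0.0000
H(P|Q) = 0.0000 + 0.0000
  = 0.0000 bits
H(P) - H(P|Q) = 0.5436 - 0.0000 = 0.5436 bits

Both sides equal 0.5436 bits, so I(P;Q) = H(P) - H(P|Q) ✓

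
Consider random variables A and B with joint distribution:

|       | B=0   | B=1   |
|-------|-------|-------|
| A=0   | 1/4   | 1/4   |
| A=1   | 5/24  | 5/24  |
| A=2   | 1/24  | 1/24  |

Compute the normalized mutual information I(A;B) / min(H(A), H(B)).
Marginal P(A) (row sums):
  P(A=0) = 1/4 + 1/4 = 1/2
  P(A=1) = 5/24 + 5/24 = 5/12
  P(A=2) = 1/24 + 1/24 = 1/12
Marginal P(B) (column sums):
  P(B=0) = 1/4 + 5/24 + 1/24 = 1/2
  P(B=1) = 1/4 + 5/24 + 1/24 = 1/2

H(A) = -[(1/2)·log₂(1/2) + (5/12)·log₂(5/12) + (1/12)·log₂(1/12)]
  = 0.5000 + 0.5263 + 0.2987
  = 1.3250 bits
H(B) = -[(1/2)·log₂(1/2) + (1/2)·log₂(1/2)]
  = 0.5000 + 0.5000
  = 1.0000 bits
H(A,B) = -[(1/4)·log₂(1/4) + (1/4)·log₂(1/4) + (5/24)·log₂(5/24) + (5/24)·log₂(5/24) + (1/24)·log₂(1/24) + (1/24)·log₂(1/24)]
  = 0.5000 + 0.5000 + 0.4715 + 0.4715 + 0.1910 + 0.1910
  = 2.3250 bits

I(A;B) = H(A) + H(B) - H(A,B)
  = 1.3250 + 1.0000 - 2.3250
  = 0.0000 bits

min(H(A), H(B)) = min(1.3250, 1.0000) = 1.0000 bits
Normalized MI = 0.0000 / 1.0000 = 0.0000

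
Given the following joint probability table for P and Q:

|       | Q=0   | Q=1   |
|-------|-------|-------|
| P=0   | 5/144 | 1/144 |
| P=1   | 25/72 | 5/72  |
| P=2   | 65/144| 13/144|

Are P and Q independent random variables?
Marginal P(P) (row sums):
  P(P=0) = 5/144 + 1/144 = 1/24
  P(P=1) = 25/72 + 5/72 = 5/12
  P(P=2) = 65/144 + 13/144 = 13/24
Marginal P(Q) (column sums):
  P(Q=0) = 5/144 + 25/72 + 65/144 = 5/6
  P(Q=1) = 1/144 + 5/72 + 13/144 = 1/6

P and Q are independent iff P(P=i,Q=j) = P(P=i)·P(Q=j) for every cell.
  P(P=0)·P(Q=0) = 1/24 × 5/6 = 5/144 = P(P=0,Q=0) ✓
  P(P=0)·P(Q=1) = 1/24 × 1/6 = 1/144 = P(P=0,Q=1) ✓
  P(P=1)·P(Q=0) = 5/12 × 5/6 = 25/72 = P(P=1,Q=0) ✓
  P(P=1)·P(Q=1) = 5/12 × 1/6 = 5/72 = P(P=1,Q=1) ✓
  P(P=2)·P(Q=0) = 13/24 × 5/6 = 65/144 = P(P=2,Q=0) ✓
  P(P=2)·P(Q=1) = 13/24 × 1/6 = 13/144 = P(P=2,Q=1) ✓

Yes, P and Q are independent: every cell factors, so I(P;Q) = 0 bits.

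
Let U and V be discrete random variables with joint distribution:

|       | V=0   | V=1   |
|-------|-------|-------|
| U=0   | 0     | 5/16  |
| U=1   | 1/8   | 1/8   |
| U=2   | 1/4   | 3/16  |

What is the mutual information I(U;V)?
Marginal P(U) (row sums):
  P(U=0) = 0 + 5/16 = 5/16
  P(U=1) = 1/8 + 1/8 = 1/4
  P(U=2) = 1/4 + 3/16 = 7/16
Marginal P(V) (column sums):
  P(V=0) = 0 + 1/8 + 1/4 = 3/8
  P(V=1) = 5/16 + 1/8 + 3/16 = 5/8

H(U) = -[(5/16)·log₂(5/16) + (1/4)·log₂(1/4) + (7/16)·log₂(7/16)]
  = 0.5244 + 0.5000 + 0.5218
  = 1.5462 bits
H(V) = -[(3/8)·log₂(3/8) + (5/8)·log₂(5/8)]
  = 0.5306 + 0.4238
  = 0.9544 bits
H(U,V) = -[(5/16)·log₂(5/16) + (1/8)·log₂(1/8) + (1/8)·log₂(1/8) + (1/4)·log₂(1/4) + (3/16)·log₂(3/16)]
  = 0.5244 + 0.3750 + 0.3750 + 0.5000 + 0.4528
  = 2.2272 bits

I(U;V) = H(U) + H(V) - H(U,V)
  = 1.5462 + 0.9544 - 2.2272
  = 0.2734 bits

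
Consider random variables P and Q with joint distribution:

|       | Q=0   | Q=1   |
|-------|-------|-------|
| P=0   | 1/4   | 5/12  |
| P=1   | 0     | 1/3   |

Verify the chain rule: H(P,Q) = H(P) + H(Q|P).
Left side:
H(P,Q) = -[(1/4)·log₂(1/4) + (5/12)·log₂(5/12) + (1/3)·log₂(1/3)]
  = 0.5000 + 0.5263 + 0.5283
  = 1.5546 bits

Right side:
Marginal P(P) (row sums):
  P(P=0) = 1/4 + 5/12 = 2/3
  P(P=1) = 0 + 1/3 = 1/3
H(P) = -[(2/3)·log₂(2/3) + (1/3)·log₂(1/3)]
  = 0.3900 + 0.5283
  = 0.9183 bits
H(Q|P) = -Σ P(P,Q)·log₂ P(Q|P), where P(Q|P) = P(P,Q) / P(P)
  (cells with P(P,Q) = 0 contribute 0)
  (P=0,Q=0): P(Q|P) = (1/4)/(2/3) = 3/8;  -(1/4)·log₂(3/8) = 0.3538
  (P=0,Q=1): P(Q|P) = (5/12)/(2/3) = 5/8;  -(5/12)·log₂(5/8) = 0.2825
  (P=1,Q=1): P(Q|P) = (1/3)/(1/3) = 1;  -(1/3)·log₂(1) = 0.0000
H(Q|P) = 0.3538 + 0.2825 + 0.0000
  = 0.6363 bits
H(P) + H(Q|P) = 0.9183 + 0.6363 = 1.5546 bits

Both sides equal 1.5546 bits, so the chain rule holds ✓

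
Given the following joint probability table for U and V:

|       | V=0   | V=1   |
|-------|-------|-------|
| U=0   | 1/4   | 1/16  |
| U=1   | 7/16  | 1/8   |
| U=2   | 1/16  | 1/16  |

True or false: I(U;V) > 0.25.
Marginal P(U) (row sums):
  P(U=0) = 1/4 + 1/16 = 5/16
  P(U=1) = 7/16 + 1/8 = 9/16
  P(U=2) = 1/16 + 1/16 = 1/8
Marginal P(V) (column sums):
  P(V=0) = 1/4 + 7/16 + 1/16 = 3/4
  P(V=1) = 1/16 + 1/8 + 1/16 = 1/4

H(U) = -[(5/16)·log₂(5/16) + (9/16)·log₂(9/16) + (1/8)·log₂(1/8)]
  = 0.5244 + 0.4669 + 0.3750
  = 1.3663 bits
H(V) = -[(3/4)·log₂(3/4) + (1/4)·log₂(1/4)]
  = 0.3113 + 0.5000
  = 0.8113 bits
H(U,V) = -[(1/4)·log₂(1/4) + (1/16)·log₂(1/16) + (7/16)·log₂(7/16) + (1/8)·log₂(1/8) + (1/16)·log₂(1/16) + (1/16)·log₂(1/16)]
  = 0.5000 + 0.2500 + 0.5218 + 0.3750 + 0.2500 + 0.2500
  = 2.1468 bits

I(U;V) = H(U) + H(V) - H(U,V)
  = 1.3663 + 0.8113 - 2.1468
  = 0.0308 bits

False. I(U;V) = 0.0308 bits, which is ≤ 0.25 bits.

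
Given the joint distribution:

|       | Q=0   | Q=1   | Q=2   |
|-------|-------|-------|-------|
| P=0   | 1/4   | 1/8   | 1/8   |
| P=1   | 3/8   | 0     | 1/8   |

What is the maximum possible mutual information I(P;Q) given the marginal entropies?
The upper bound on mutual information is I(P;Q) ≤ min(H(P), H(Q)).

Marginal P(P) (row sums):
  P(P=0) = 1/4 + 1/8 + 1/8 = 1/2
  P(P=1) = 3/8 + 0 + 1/8 = 1/2
Marginal P(Q) (column sums):
  P(Q=0) = 1/4 + 3/8 = 5/8
  P(Q=1) = 1/8 + 0 = 1/8
  P(Q=2) = 1/8 + 1/8 = 1/4

H(P) = -[(1/2)·log₂(1/2) + (1/2)·log₂(1/2)]
  = 0.5000 + 0.5000
  = 1.0000 bits
H(Q) = -[(5/8)·log₂(5/8) + (1/8)·log₂(1/8) + (1/4)·log₂(1/4)]
  = 0.4238 + 0.3750 + 0.5000
  = 1.2988 bits

Maximum possible I(P;Q) = min(1.0000, 1.2988) = 1.0000 bits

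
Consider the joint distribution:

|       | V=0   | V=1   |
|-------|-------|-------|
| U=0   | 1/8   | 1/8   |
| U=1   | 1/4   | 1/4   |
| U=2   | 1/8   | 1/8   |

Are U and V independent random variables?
Marginal P(U) (row sums):
  P(U=0) = 1/8 + 1/8 = 1/4
  P(U=1) = 1/4 + 1/4 = 1/2
  P(U=2) = 1/8 + 1/8 = 1/4
Marginal P(V) (column sums):
  P(V=0) = 1/8 + 1/4 + 1/8 = 1/2
  P(V=1) = 1/8 + 1/4 + 1/8 = 1/2

U and V are independent iff P(U=i,V=j) = P(U=i)·P(V=j) for every cell.
  P(U=0)·P(V=0) = 1/4 × 1/2 = 1/8 = P(U=0,V=0) ✓
  P(U=0)·P(V=1) = 1/4 × 1/2 = 1/8 = P(U=0,V=1) ✓
  P(U=1)·P(V=0) = 1/2 × 1/2 = 1/4 = P(U=1,V=0) ✓
  P(U=1)·P(V=1) = 1/2 × 1/2 = 1/4 = P(U=1,V=1) ✓
  P(U=2)·P(V=0) = 1/4 × 1/2 = 1/8 = P(U=2,V=0) ✓
  P(U=2)·P(V=1) = 1/4 × 1/2 = 1/8 = P(U=2,V=1) ✓

Yes, U and V are independent: every cell factors, so I(U;V) = 0 bits.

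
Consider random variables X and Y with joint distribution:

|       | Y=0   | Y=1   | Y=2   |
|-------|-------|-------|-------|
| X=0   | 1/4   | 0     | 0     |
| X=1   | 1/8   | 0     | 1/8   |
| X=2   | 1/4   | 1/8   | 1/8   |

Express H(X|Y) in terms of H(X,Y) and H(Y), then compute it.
H(X|Y) = H(X,Y) - H(Y)

Marginal P(Y) (column sums):
  P(Y=0) = 1/4 + 1/8 + 1/4 = 5/8
  P(Y=1) = 0 + 0 + 1/8 = 1/8
  P(Y=2) = 0 + 1/8 + 1/8 = 1/4

H(X,Y) = -[(1/4)·log₂(1/4) + (1/8)·log₂(1/8) + (1/8)·log₂(1/8) + (1/4)·log₂(1/4) + (1/8)·log₂(1/8) + (1/8)·log₂(1/8)]
  = 0.5000 + 0.3750 + 0.3750 + 0.5000 + 0.3750 + 0.3750
  = 2.5000 bits
H(Y) = -[(5/8)·log₂(5/8) + (1/8)·log₂(1/8) + (1/4)·log₂(1/4)]
  = 0.4238 + 0.3750 + 0.5000
  = 1.2988 bits

H(X|Y) = 2.5000 - 1.2988 = 1.2012 bits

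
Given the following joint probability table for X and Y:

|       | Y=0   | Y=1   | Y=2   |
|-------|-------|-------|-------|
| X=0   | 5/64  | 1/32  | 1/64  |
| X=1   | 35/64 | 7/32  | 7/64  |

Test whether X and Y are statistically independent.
Marginal P(X) (row sums):
  P(X=0) = 5/64 + 1/32 + 1/64 = 1/8
  P(X=1) = 35/64 + 7/32 + 7/64 = 7/8
Marginal P(Y) (column sums):
  P(Y=0) = 5/64 + 35/64 = 5/8
  P(Y=1) = 1/32 + 7/32 = 1/4
  P(Y=2) = 1/64 + 7/64 = 1/8

X and Y are independent iff P(X=i,Y=j) = P(X=i)·P(Y=j) for every cell.
  P(X=0)·P(Y=0) = 1/8 × 5/8 = 5/64 = P(X=0,Y=0) ✓
  P(X=0)·P(Y=1) = 1/8 × 1/4 = 1/32 = P(X=0,Y=1) ✓
  P(X=0)·P(Y=2) = 1/8 × 1/8 = 1/64 = P(X=0,Y=2) ✓
  P(X=1)·P(Y=0) = 7/8 × 5/8 = 35/64 = P(X=1,Y=0) ✓
  P(X=1)·P(Y=1) = 7/8 × 1/4 = 7/32 = P(X=1,Y=1) ✓
  P(X=1)·P(Y=2) = 7/8 × 1/8 = 7/64 = P(X=1,Y=2) ✓

Yes, X and Y are independent: every cell factors, so I(X;Y) = 0 bits.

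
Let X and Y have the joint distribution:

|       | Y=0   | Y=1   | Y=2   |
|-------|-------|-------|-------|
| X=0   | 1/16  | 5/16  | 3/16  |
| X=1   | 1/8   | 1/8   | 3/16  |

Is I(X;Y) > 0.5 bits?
Marginal P(X) (row sums):
  P(X=0) = 1/16 + 5/16 + 3/16 = 9/16
  P(X=1) = 1/8 + 1/8 + 3/16 = 7/16
Marginal P(Y) (column sums):
  P(Y=0) = 1/16 + 1/8 = 3/16
  P(Y=1) = 5/16 + 1/8 = 7/16
  P(Y=2) = 3/16 + 3/16 = 3/8

H(X) = -[(9/16)·log₂(9/16) + (7/16)·log₂(7/16)]
  = 0.4669 + 0.5218
  = 0.9887 bits
H(Y) = -[(3/16)·log₂(3/16) + (7/16)·log₂(7/16) + (3/8)·log₂(3/8)]
  = 0.4528 + 0.5218 + 0.5306
  = 1.5052 bits
H(X,Y) = -[(1/16)·log₂(1/16) + (5/16)·log₂(5/16) + (3/16)·log₂(3/16) + (1/8)·log₂(1/8) + (1/8)·log₂(1/8) + (3/16)·log₂(3/16)]
  = 0.2500 + 0.5244 + 0.4528 + 0.3750 + 0.3750 + 0.4528
  = 2.4300 bits

I(X;Y) = H(X) + H(Y) - H(X,Y)
  = 0.9887 + 1.5052 - 2.4300
  = 0.0639 bits

No. I(X;Y) = 0.0639 bits, which is ≤ 0.5 bits.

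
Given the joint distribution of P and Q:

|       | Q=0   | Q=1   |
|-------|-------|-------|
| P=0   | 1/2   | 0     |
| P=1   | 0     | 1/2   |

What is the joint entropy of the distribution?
H(P,Q) = -Σ P(P,Q) log₂ P(P,Q), summed over the non-zero cells:
H(P,Q) = -[(1/2)·log₂(1/2) + (1/2)·log₂(1/2)]
  = 0.5000 + 0.5000
  = 1.0000 bits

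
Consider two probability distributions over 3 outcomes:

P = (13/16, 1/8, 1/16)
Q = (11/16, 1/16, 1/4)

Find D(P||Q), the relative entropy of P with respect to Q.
D(P||Q) = Σ P(i) log₂(P(i)/Q(i))
  i=0: (13/16) × log₂((13/16)/(11/16)) = (13/16) × log₂(13/11) = 0.1958
  i=1: (1/8) × log₂((1/8)/(1/16)) = (1/8) × log₂(2) = 0.1250
  i=2: (1/16) × log₂((1/16)/(1/4)) = (1/16) × log₂(1/4) = -0.1250
D(P||Q) = 0.1958 + 0.1250 - 0.1250
  = 0.1958 bits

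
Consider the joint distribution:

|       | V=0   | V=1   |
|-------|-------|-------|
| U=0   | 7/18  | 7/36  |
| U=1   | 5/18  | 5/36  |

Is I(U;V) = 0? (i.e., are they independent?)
Marginal P(U) (row sums):
  P(U=0) = 7/18 + 7/36 = 7/12
  P(U=1) = 5/18 + 5/36 = 5/12
Marginal P(V) (column sums):
  P(V=0) = 7/18 + 5/18 = 2/3
  P(V=1) = 7/36 + 5/36 = 1/3

U and V are independent iff P(U=i,V=j) = P(U=i)·P(V=j) for every cell.
  P(U=0)·P(V=0) = 7/12 × 2/3 = 7/18 = P(U=0,V=0) ✓
  P(U=0)·P(V=1) = 7/12 × 1/3 = 7/36 = P(U=0,V=1) ✓
  P(U=1)·P(V=0) = 5/12 × 2/3 = 5/18 = P(U=1,V=0) ✓
  P(U=1)·P(V=1) = 5/12 × 1/3 = 5/36 = P(U=1,V=1) ✓

Yes, U and V are independent: every cell factors, so I(U;V) = 0 bits.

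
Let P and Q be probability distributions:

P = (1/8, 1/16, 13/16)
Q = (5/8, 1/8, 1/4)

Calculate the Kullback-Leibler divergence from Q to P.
D(P||Q) = Σ P(i) log₂(P(i)/Q(i))
  i=0: (1/8) × log₂((1/8)/(5/8)) = (1/8) × log₂(1/5) = -0.2902
  i=1: (1/16) × log₂((1/16)/(1/8)) = (1/16) × log₂(1/2) = -0.0625
  i=2: (13/16) × log₂((13/16)/(1/4)) = (13/16) × log₂(13/4) = 1.3816
D(P||Q) = -0.2902 - 0.0625 + 1.3816
  = 1.0289 bits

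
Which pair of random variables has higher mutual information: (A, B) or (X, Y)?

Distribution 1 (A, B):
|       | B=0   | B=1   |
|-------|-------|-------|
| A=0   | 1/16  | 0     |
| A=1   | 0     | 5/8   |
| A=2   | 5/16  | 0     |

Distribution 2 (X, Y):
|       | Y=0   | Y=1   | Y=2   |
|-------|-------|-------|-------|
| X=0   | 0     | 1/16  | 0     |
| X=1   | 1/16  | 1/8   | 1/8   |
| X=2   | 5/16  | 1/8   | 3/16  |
Distribution 1 (A, B):
Marginal P(A) (row sums):
  P(A=0) = 1/16 + 0 = 1/16
  P(A=1) = 0 + 5/8 = 5/8
  P(A=2) = 5/16 + 0 = 5/16
Marginal P(B) (column sums):
  P(B=0) = 1/16 + 0 + 5/16 = 3/8
  P(B=1) = 0 + 5/8 + 0 = 5/8

H(A) = -[(1/16)·log₂(1/16) + (5/8)·log₂(5/8) + (5/16)·log₂(5/16)]
  = 0.2500 + 0.4238 + 0.5244
  = 1.1982 bits
H(B) = -[(3/8)·log₂(3/8) + (5/8)·log₂(5/8)]
  = 0.5306 + 0.4238
  = 0.9544 bits
H(A,B) = -[(1/16)·log₂(1/16) + (5/8)·log₂(5/8) + (5/16)·log₂(5/16)]
  = 0.2500 + 0.4238 + 0.5244
  = 1.1982 bits

I(A;B) = H(A) + H(B) - H(A,B)
  = 1.1982 + 0.9544 - 1.1982
  = 0.9544 bits

Distribution 2 (X, Y):
Marginal P(X) (row sums):
  P(X=0) = 0 + 1/16 + 0 = 1/16
  P(X=1) = 1/16 + 1/8 + 1/8 = 5/16
  P(X=2) = 5/16 + 1/8 + 3/16 = 5/8
Marginal P(Y) (column sums):
  P(Y=0) = 0 + 1/16 + 5/16 = 3/8
  P(Y=1) = 1/16 + 1/8 + 1/8 = 5/16
  P(Y=2) = 0 + 1/8 + 3/16 = 5/16

H(X) = -[(1/16)·log₂(1/16) + (5/16)·log₂(5/16) + (5/8)·log₂(5/8)]
  = 0.2500 + 0.5244 + 0.4238
  = 1.1982 bits
H(Y) = -[(3/8)·log₂(3/8) + (5/16)·log₂(5/16) + (5/16)·log₂(5/16)]
  = 0.5306 + 0.5244 + 0.5244
  = 1.5794 bits
H(X,Y) = -[(1/16)·log₂(1/16) + (1/16)·log₂(1/16) + (1/8)·log₂(1/8) + (1/8)·log₂(1/8) + (5/16)·log₂(5/16) + (1/8)·log₂(1/8) + (3/16)·log₂(3/16)]
  = 0.2500 + 0.2500 + 0.3750 + 0.3750 + 0.5244 + 0.3750 + 0.4528
  = 2.6022 bits

I(X;Y) = H(X) + H(Y) - H(X,Y)
  = 1.1982 + 1.5794 - 2.6022
  = 0.1754 bits

I(A;B) = 0.9544 bits > I(X;Y) = 0.1754 bits, so (A, B) has the higher mutual information (stronger dependence).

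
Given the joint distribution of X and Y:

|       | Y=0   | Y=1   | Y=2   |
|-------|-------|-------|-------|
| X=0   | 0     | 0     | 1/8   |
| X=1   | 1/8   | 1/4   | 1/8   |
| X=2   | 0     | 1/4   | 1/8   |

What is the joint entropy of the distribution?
H(X,Y) = -Σ P(X,Y) log₂ P(X,Y), summed over the non-zero cells:
H(X,Y) = -[(1/8)·log₂(1/8) + (1/8)·log₂(1/8) + (1/4)·log₂(1/4) + (1/8)·log₂(1/8) + (1/4)·log₂(1/4) + (1/8)·log₂(1/8)]
  = 0.3750 + 0.3750 + 0.5000 + 0.3750 + 0.5000 + 0.3750
  = 2.5000 bits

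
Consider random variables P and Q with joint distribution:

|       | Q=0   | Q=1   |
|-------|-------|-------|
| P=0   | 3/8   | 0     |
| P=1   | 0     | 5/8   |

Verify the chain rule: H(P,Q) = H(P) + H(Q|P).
Left side:
H(P,Q) = -[(3/8)·log₂(3/8) + (5/8)·log₂(5/8)]
  = 0.5306 + 0.4238
  = 0.9544 bits

Right side:
Marginal P(P) (row sums):
  P(P=0) = 3/8 + 0 = 3/8
  P(P=1) = 0 + 5/8 = 5/8
H(P) = -[(3/8)·log₂(3/8) + (5/8)·log₂(5/8)]
  = 0.5306 + 0.4238
  = 0.9544 bits
H(Q|P) = -Σ P(P,Q)·log₂ P(Q|P), where P(Q|P) = P(P,Q) / P(P)
  (cells with P(P,Q) = 0 contribute 0)
  (P=0,Q=0): P(Q|P) = (3/8)/(3/8) = 1;  -(3/8)·log₂(1) = 0.0000
  (P=1,Q=1): P(Q|P) = (5/8)/(5/8) = 1;  -(5/8)·log₂(1) = 0.0000
H(Q|P) = 0.0000 + 0.0000
  = 0.0000 bits
H(P) + H(Q|P) = 0.9544 + 0.0000 = 0.9544 bits

Both sides equal 0.9544 bits, so the chain rule holds ✓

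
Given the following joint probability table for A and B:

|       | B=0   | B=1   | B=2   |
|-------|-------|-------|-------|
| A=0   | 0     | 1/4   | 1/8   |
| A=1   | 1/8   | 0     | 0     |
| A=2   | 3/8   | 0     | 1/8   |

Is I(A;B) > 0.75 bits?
Marginal P(A) (row sums):
  P(A=0) = 0 + 1/4 + 1/8 = 3/8
  P(A=1) = 1/8 + 0 + 0 = 1/8
  P(A=2) = 3/8 + 0 + 1/8 = 1/2
Marginal P(B) (column sums):
  P(B=0) = 0 + 1/8 + 3/8 = 1/2
  P(B=1) = 1/4 + 0 + 0 = 1/4
  P(B=2) = 1/8 + 0 + 1/8 = 1/4

H(A) = -[(3/8)·log₂(3/8) + (1/8)·log₂(1/8) + (1/2)·log₂(1/2)]
  = 0.5306 + 0.3750 + 0.5000
  = 1.4056 bits
H(B) = -[(1/2)·log₂(1/2) + (1/4)·log₂(1/4) + (1/4)·log₂(1/4)]
  = 0.5000 + 0.5000 + 0.5000
  = 1.5000 bits
H(A,B) = -[(1/4)·log₂(1/4) + (1/8)·log₂(1/8) + (1/8)·log₂(1/8) + (3/8)·log₂(3/8) + (1/8)·log₂(1/8)]
  = 0.5000 + 0.3750 + 0.3750 + 0.5306 + 0.3750
  = 2.1556 bits

I(A;B) = H(A) + H(B) - H(A,B)
  = 1.4056 + 1.5000 - 2.1556
  = 0.7500 bits

No. I(A;B) = 0.7500 bits, which is ≤ 0.75 bits.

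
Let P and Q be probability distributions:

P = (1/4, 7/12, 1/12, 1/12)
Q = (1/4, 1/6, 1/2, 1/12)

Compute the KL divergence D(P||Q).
D(P||Q) = Σ P(i) log₂(P(i)/Q(i))
  i=0: (1/4) × log₂((1/4)/(1/4)) = (1/4) × log₂(1) = 0.0000
  i=1: (7/12) × log₂((7/12)/(1/6)) = (7/12) × log₂(7/2) = 1.0543
  i=2: (1/12) × log₂((1/12)/(1/2)) = (1/12) × log₂(1/6) = -0.2154
  i=3: (1/12) × log₂((1/12)/(1/12)) = (1/12) × log₂(1) = 0.0000
D(P||Q) = 0.0000 + 1.0543 - 0.2154 + 0.0000
  = 0.8389 bits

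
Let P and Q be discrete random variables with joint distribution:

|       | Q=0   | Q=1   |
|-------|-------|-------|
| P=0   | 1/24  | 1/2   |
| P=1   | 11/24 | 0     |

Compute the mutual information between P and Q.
Marginal P(P) (row sums):
  P(P=0) = 1/24 + 1/2 = 13/24
  P(P=1) = 11/24 + 0 = 11/24
Marginal P(Q) (column sums):
  P(Q=0) = 1/24 + 11/24 = 1/2
  P(Q=1) = 1/2 + 0 = 1/2

H(P) = -[(13/24)·log₂(13/24) + (11/24)·log₂(11/24)]
  = 0.4791 + 0.5159
  = 0.9950 bits
H(Q) = -[(1/2)·log₂(1/2) + (1/2)·log₂(1/2)]
  = 0.5000 + 0.5000
  = 1.0000 bits
H(P,Q) = -[(1/24)·log₂(1/24) + (1/2)·log₂(1/2) + (11/24)·log₂(11/24)]
  = 0.1910 + 0.5000 + 0.5159
  = 1.2069 bits

I(P;Q) = H(P) + H(Q) - H(P,Q)
  = 0.9950 + 1.0000 - 1.2069
  = 0.7881 bits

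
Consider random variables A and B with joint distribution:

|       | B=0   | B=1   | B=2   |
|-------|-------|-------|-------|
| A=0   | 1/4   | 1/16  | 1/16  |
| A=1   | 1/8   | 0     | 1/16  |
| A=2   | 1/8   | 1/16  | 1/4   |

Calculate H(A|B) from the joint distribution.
Marginal P(B) (column sums):
  P(B=0) = 1/4 + 1/8 + 1/8 = 1/2
  P(B=1) = 1/16 + 0 + 1/16 = 1/8
  P(B=2) = 1/16 + 1/16 + 1/4 = 3/8

H(A|B) = -Σ P(A,B)·log₂ P(A|B), where P(A|B) = P(A,B) / P(B)
  (cells with P(A,B) = 0 contribute 0)
  (A=0,B=0): P(A|B) = (1/4)/(1/2) = 1/2;  -(1/4)·log₂(1/2) = 0.2500
  (A=0,B=1): P(A|B) = (1/16)/(1/8) = 1/2;  -(1/16)·log₂(1/2) = 0.0625
  (A=0,B=2): P(A|B) = (1/16)/(3/8) = 1/6;  -(1/16)·log₂(1/6) = 0.1616
  (A=1,B=0): P(A|B) = (1/8)/(1/2) = 1/4;  -(1/8)·log₂(1/4) = 0.2500
  (A=1,B=2): P(A|B) = (1/16)/(3/8) = 1/6;  -(1/16)·log₂(1/6) = 0.1616
  (A=2,B=0): P(A|B) = (1/8)/(1/2) = 1/4;  -(1/8)·log₂(1/4) = 0.2500
  (A=2,B=1): P(A|B) = (1/16)/(1/8) = 1/2;  -(1/16)·log₂(1/2) = 0.0625
  (A=2,B=2): P(A|B) = (1/4)/(3/8) = 2/3;  -(1/4)·log₂(2/3) = 0.1462
H(A|B) = 0.2500 + 0.0625 + 0.1616 + 0.2500 + 0.1616 + 0.2500 + 0.0625 + 0.1462
  = 1.3444 bits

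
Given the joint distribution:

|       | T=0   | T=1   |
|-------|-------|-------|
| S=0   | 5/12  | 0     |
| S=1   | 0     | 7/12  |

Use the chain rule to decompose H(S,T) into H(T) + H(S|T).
By the chain rule: H(S,T) = H(T) + H(S|T)

Marginal P(T) (column sums):
  P(T=0) = 5/12 + 0 = 5/12
  P(T=1) = 0 + 7/12 = 7/12
H(T) = -[(5/12)·log₂(5/12) + (7/12)·log₂(7/12)]
  = 0.5263 + 0.4536
  = 0.9799 bits
H(S|T) = -Σ P(S,T)·log₂ P(S|T), where P(S|T) = P(S,T) / P(T)
  (cells with P(S,T) = 0 contribute 0)
  (S=0,T=0): P(S|T) = (5/12)/(5/12) = 1;  -(5/12)·log₂(1) = 0.0000
  (S=1,T=1): P(S|T) = (7/12)/(7/12) = 1;  -(7/12)·log₂(1) = 0.0000
H(S|T) = 0.0000 + 0.0000
  = 0.0000 bits

H(S,T) = H(T) + H(S|T) = 0.9799 + 0.0000 = 0.9799 bits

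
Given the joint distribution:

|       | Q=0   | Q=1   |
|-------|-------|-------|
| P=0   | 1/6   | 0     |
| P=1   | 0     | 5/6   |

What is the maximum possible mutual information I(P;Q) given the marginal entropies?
The upper bound on mutual information is I(P;Q) ≤ min(H(P), H(Q)).

Marginal P(P) (row sums):
  P(P=0) = 1/6 + 0 = 1/6
  P(P=1) = 0 + 5/6 = 5/6
Marginal P(Q) (column sums):
  P(Q=0) = 1/6 + 0 = 1/6
  P(Q=1) = 0 + 5/6 = 5/6

H(P) = -[(1/6)·log₂(1/6) + (5/6)·log₂(5/6)]
  = 0.4308 + 0.2192
  = 0.6500 bits
H(Q) = -[(1/6)·log₂(1/6) + (5/6)·log₂(5/6)]
  = 0.4308 + 0.2192
  = 0.6500 bits

Maximum possible I(P;Q) = min(0.6500, 0.6500) = 0.6500 bits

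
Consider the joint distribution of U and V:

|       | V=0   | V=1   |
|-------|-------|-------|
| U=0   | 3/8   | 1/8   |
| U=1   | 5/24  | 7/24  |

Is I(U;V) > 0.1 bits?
Marginal P(U) (row sums):
  P(U=0) = 3/8 + 1/8 = 1/2
  P(U=1) = 5/24 + 7/24 = 1/2
Marginal P(V) (column sums):
  P(V=0) = 3/8 + 5/24 = 7/12
  P(V=1) = 1/8 + 7/24 = 5/12

H(U) = -[(1/2)·log₂(1/2) + (1/2)·log₂(1/2)]
  = 0.5000 + 0.5000
  = 1.0000 bits
H(V) = -[(7/12)·log₂(7/12) + (5/12)·log₂(5/12)]
  = 0.4536 + 0.5263
  = 0.9799 bits
H(U,V) = -[(3/8)·log₂(3/8) + (1/8)·log₂(1/8) + (5/24)·log₂(5/24) + (7/24)·log₂(7/24)]
  = 0.5306 + 0.3750 + 0.4715 + 0.5185
  = 1.8956 bits

I(U;V) = H(U) + H(V) - H(U,V)
  = 1.0000 + 0.9799 - 1.8956
  = 0.0843 bits

No. I(U;V) = 0.0843 bits, which is ≤ 0.1 bits.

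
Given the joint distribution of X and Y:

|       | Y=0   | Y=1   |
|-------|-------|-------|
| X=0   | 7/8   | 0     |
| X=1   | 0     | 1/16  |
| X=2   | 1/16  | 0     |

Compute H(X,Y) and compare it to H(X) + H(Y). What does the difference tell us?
Marginal P(X) (row sums):
  P(X=0) = 7/8 + 0 = 7/8
  P(X=1) = 0 + 1/16 = 1/16
  P(X=2) = 1/16 + 0 = 1/16
Marginal P(Y) (column sums):
  P(Y=0) = 7/8 + 0 + 1/16 = 15/16
  P(Y=1) = 0 + 1/16 + 0 = 1/16

H(X,Y) = -[(7/8)·log₂(7/8) + (1/16)·log₂(1/16) + (1/16)·log₂(1/16)]
  = 0.1686 + 0.2500 + 0.2500
  = 0.6686 bits
H(X) = -[(7/8)·log₂(7/8) + (1/16)·log₂(1/16) + (1/16)·log₂(1/16)]
  = 0.1686 + 0.2500 + 0.2500
  = 0.6686 bits
H(Y) = -[(15/16)·log₂(15/16) + (1/16)·log₂(1/16)]
  = 0.0873 + 0.2500
  = 0.3373 bits

H(X) + H(Y) = 0.6686 + 0.3373 = 1.0059 bits
Difference: H(X) + H(Y) - H(X,Y) = 1.0059 - 0.6686 = 0.3373 bits = I(X;Y)

The difference is the mutual information; it is positive here, so X and Y are dependent (knowing one reduces uncertainty about the other by 0.3373 bits).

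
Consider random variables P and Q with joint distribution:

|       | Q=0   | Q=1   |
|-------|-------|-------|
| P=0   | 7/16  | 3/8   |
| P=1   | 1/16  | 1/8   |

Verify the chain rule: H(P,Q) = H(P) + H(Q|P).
Left side:
H(P,Q) = -[(7/16)·log₂(7/16) + (3/8)·log₂(3/8) + (1/16)·log₂(1/16) + (1/8)·log₂(1/8)]
  = 0.5218 + 0.5306 + 0.2500 + 0.3750
  = 1.6774 bits

Right side:
Marginal P(P) (row sums):
  P(P=0) = 7/16 + 3/8 = 13/16
  P(P=1) = 1/16 + 1/8 = 3/16
H(P) = -[(13/16)·log₂(13/16) + (3/16)·log₂(3/16)]
  = 0.2434 + 0.4528
  = 0.6962 bits
H(Q|P) = -Σ P(P,Q)·log₂ P(Q|P), where P(Q|P) = P(P,Q) / P(P)
  (P=0,Q=0): P(Q|P) = (7/16)/(13/16) = 7/13;  -(7/16)·log₂(7/13) = 0.3907
  (P=0,Q=1): P(Q|P) = (3/8)/(13/16) = 6/13;  -(3/8)·log₂(6/13) = 0.4183
  (P=1,Q=0): P(Q|P) = (1/16)/(3/16) = 1/3;  -(1/16)·log₂(1/3) = 0.0991
  (P=1,Q=1): P(Q|P) = (1/8)/(3/16) = 2/3;  -(1/8)·log₂(2/3) = 0.0731
H(Q|P) = 0.3907 + 0.4183 + 0.0991 + 0.0731
  = 0.9812 bits
H(P) + H(Q|P) = 0.6962 + 0.9812 = 1.6774 bits

Both sides equal 1.6774 bits, so the chain rule holds ✓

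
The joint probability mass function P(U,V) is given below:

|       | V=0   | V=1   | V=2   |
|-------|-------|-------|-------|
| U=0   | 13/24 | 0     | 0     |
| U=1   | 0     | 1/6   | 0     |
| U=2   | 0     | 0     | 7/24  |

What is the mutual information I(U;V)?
Marginal P(U) (row sums):
  P(U=0) = 13/24 + 0 + 0 = 13/24
  P(U=1) = 0 + 1/6 + 0 = 1/6
  P(U=2) = 0 + 0 + 7/24 = 7/24
Marginal P(V) (column sums):
  P(V=0) = 13/24 + 0 + 0 = 13/24
  P(V=1) = 0 + 1/6 + 0 = 1/6
  P(V=2) = 0 + 0 + 7/24 = 7/24

H(U) = -[(13/24)·log₂(13/24) + (1/6)·log₂(1/6) + (7/24)·log₂(7/24)]
  = 0.4791 + 0.4308 + 0.5185
  = 1.4284 bits
H(V) = -[(13/24)·log₂(13/24) + (1/6)·log₂(1/6) + (7/24)·log₂(7/24)]
  = 0.4791 + 0.4308 + 0.5185
  = 1.4284 bits
H(U,V) = -[(13/24)·log₂(13/24) + (1/6)·log₂(1/6) + (7/24)·log₂(7/24)]
  = 0.4791 + 0.4308 + 0.5185
  = 1.4284 bits

I(U;V) = H(U) + H(V) - H(U,V)
  = 1.4284 + 1.4284 - 1.4284
  = 1.4284 bits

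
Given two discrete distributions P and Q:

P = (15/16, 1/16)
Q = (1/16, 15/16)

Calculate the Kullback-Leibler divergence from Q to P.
D(P||Q) = Σ P(i) log₂(P(i)/Q(i))
  i=0: (15/16) × log₂((15/16)/(1/16)) = (15/16) × log₂(15) = 3.6627
  i=1: (1/16) × log₂((1/16)/(15/16)) = (1/16) × log₂(1/15) = -0.2442
D(P||Q) = 3.6627 - 0.2442
  = 3.4185 bits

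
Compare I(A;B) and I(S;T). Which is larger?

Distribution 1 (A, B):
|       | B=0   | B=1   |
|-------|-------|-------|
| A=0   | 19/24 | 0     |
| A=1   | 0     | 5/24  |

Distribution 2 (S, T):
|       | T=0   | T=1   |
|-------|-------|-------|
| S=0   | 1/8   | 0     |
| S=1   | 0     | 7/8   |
Distribution 1 (A, B):
Marginal P(A) (row sums):
  P(A=0) = 19/24 + 0 = 19/24
  P(A=1) = 0 + 5/24 = 5/24
Marginal P(B) (column sums):
  P(B=0) = 19/24 + 0 = 19/24
  P(B=1) = 0 + 5/24 = 5/24

H(A) = -[(19/24)·log₂(19/24) + (5/24)·log₂(5/24)]
  = 0.2668 + 0.4715
  = 0.7383 bits
H(B) = -[(19/24)·log₂(19/24) + (5/24)·log₂(5/24)]
  = 0.2668 + 0.4715
  = 0.7383 bits
H(A,B) = -[(19/24)·log₂(19/24) + (5/24)·log₂(5/24)]
  = 0.2668 + 0.4715
  = 0.7383 bits

I(A;B) = H(A) + H(B) - H(A,B)
  = 0.7383 + 0.7383 - 0.7383
  = 0.7383 bits

Distribution 2 (S, T):
Marginal P(S) (row sums):
  P(S=0) = 1/8 + 0 = 1/8
  P(S=1) = 0 + 7/8 = 7/8
Marginal P(T) (column sums):
  P(T=0) = 1/8 + 0 = 1/8
  P(T=1) = 0 + 7/8 = 7/8

H(S) = -[(1/8)·log₂(1/8) + (7/8)·log₂(7/8)]
  = 0.3750 + 0.1686
  = 0.5436 bits
H(T) = -[(1/8)·log₂(1/8) + (7/8)·log₂(7/8)]
  = 0.3750 + 0.1686
  = 0.5436 bits
H(S,T) = -[(1/8)·log₂(1/8) + (7/8)·log₂(7/8)]
  = 0.3750 + 0.1686
  = 0.5436 bits

I(S;T) = H(S) + H(T) - H(S,T)
  = 0.5436 + 0.5436 - 0.5436
  = 0.5436 bits

I(A;B) = 0.7383 bits > I(S;T) = 0.5436 bits, so (A, B) has the higher mutual information (stronger dependence).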